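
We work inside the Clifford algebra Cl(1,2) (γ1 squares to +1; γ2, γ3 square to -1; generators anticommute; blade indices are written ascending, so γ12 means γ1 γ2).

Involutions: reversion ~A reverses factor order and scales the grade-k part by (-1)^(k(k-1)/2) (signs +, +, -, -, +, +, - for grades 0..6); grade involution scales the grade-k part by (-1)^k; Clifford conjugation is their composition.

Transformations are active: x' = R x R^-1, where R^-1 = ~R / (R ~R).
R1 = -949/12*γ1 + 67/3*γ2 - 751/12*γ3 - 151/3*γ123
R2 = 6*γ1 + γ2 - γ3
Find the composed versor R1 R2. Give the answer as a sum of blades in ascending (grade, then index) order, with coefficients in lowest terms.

Distribute over the terms of R2 (each basis-blade product reordered to ascending indices, repeated generators contracted through their squares):
R1 (6*γ1) = -949/2 - 134*γ12 + 751/2*γ13 - 302*γ23
R1 (γ2) = -67/3 - 949/12*γ12 - 151/3*γ13 + 751/12*γ23
R1 (-γ3) = -751/12 - 151/3*γ12 + 949/12*γ13 - 67/3*γ23
Summing the partial products and collecting blades:
Answer: -6713/12 - 3161/12*γ12 + 1617/4*γ13 - 1047/4*γ23


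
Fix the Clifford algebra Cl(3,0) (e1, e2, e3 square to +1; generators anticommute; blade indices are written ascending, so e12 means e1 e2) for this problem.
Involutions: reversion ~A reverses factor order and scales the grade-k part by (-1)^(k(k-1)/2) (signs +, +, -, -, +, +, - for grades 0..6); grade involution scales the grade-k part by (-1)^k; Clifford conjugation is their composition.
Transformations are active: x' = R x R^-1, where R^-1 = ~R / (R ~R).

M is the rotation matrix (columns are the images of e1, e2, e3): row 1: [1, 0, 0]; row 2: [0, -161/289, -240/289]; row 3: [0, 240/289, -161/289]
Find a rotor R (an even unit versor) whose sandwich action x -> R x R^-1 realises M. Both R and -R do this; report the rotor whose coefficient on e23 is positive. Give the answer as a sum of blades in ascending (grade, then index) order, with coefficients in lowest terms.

Method: write R = a + b12*e12 + b13*e13 + b23*e23 with a^2 + b12^2 + b13^2 + b23^2 = 1 (so R^-1 = ~R). Expanding the columns R e_j ~R gives tr M = 4a^2 - 1 and, from the antisymmetric part, M21 - M12 = -4a*b12, M13 - M31 = 4a*b13, M32 - M23 = -4a*b23.
Here tr M = -33/289, so a^2 = (1 + tr M)/4 = 64/289 and a = ±8/17. Taking a = 8/17: M21 - M12 = 0, M13 - M31 = 0, M32 - M23 = 480/289, giving b12 = 0, b13 = 0, b23 = -15/17, i.e. R = 8/17 - 15/17*e23.
Its e23 coefficient is negative, so report the other preimage -R.
Answer: -8/17 + 15/17*e23. Uniqueness: Spin(3) -> SO(3) maps R and -R to the same rotation of trace -33/289; fixing the sign of the e23 coefficient removes the ambiguity.


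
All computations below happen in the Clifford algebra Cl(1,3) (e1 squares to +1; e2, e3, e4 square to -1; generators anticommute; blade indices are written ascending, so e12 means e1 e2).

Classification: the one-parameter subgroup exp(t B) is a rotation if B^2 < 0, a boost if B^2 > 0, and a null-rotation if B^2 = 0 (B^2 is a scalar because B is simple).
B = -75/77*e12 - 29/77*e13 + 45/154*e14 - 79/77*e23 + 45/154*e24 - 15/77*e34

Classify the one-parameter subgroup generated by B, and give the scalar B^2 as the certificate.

B^2 term by term: the squares give (-75/77)^2*(e12)^2 + (-29/77)^2*(e13)^2 + (45/154)^2*(e14)^2 + (-79/77)^2*(e23)^2 + (45/154)^2*(e24)^2 + (-15/77)^2*(e34)^2 = 5625/5929*(+1) + 841/5929*(+1) + 2025/23716*(+1) + 6241/5929*(-1) + 2025/23716*(-1) + 225/5929*(-1) = 0 (each basis 2-blade squares to minus the product of its generators' squares); cross terms between blades sharing an index anticommute and cancel; the commuting (index-disjoint) pairs give grade-4 terms 2*c*c'*(blade product), which cancel blade by blade — e1234: 2250/5929 + 1305/5929 - 3555/5929 = 0 — confirming B is simple. So B^2 = 0.
Answer: null-rotation, certificate B^2 = 0. Because 0 is invariant under every versor sandwich, the classification follows from its sign alone.


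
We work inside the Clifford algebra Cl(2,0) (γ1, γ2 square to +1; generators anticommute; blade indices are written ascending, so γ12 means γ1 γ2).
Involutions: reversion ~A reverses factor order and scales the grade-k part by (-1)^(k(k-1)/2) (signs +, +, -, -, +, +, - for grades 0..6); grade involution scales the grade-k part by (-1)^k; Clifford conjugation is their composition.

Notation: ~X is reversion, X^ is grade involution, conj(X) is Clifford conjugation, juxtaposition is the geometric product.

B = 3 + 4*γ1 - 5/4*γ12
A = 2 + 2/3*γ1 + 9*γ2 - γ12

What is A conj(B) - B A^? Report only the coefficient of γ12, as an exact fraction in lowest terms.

first term: 55/12 - 69/4*γ1 + 143/6*γ2 + 71/2*γ12
second term: 25/12 + 69/4*γ1 - 191/6*γ2 - 83/2*γ12
Answer: 77


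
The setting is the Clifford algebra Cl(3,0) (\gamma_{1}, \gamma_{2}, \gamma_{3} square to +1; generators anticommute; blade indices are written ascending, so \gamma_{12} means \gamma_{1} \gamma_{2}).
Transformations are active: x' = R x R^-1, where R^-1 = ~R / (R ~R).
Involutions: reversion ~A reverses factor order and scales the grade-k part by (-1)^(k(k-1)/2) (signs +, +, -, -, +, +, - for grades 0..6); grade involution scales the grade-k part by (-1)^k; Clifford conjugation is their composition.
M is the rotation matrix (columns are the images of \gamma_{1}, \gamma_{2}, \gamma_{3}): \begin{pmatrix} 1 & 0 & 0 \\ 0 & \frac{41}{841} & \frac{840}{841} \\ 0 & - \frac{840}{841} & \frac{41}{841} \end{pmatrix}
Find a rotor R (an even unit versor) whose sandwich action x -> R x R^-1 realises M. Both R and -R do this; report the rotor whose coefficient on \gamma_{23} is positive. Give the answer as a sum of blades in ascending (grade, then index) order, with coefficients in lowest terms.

Method: write R = a + b12*\gamma_{12} + b13*\gamma_{13} + b23*\gamma_{23} with a^2 + b12^2 + b13^2 + b23^2 = 1 (so R^-1 = ~R). Expanding the columns R e_j ~R gives tr M = 4a^2 - 1 and, from the antisymmetric part, M21 - M12 = -4a*b12, M13 - M31 = 4a*b13, M32 - M23 = -4a*b23.
Here tr M = \frac{923}{841}, so a^2 = (1 + tr M)/4 = \frac{441}{841} and a = ±\frac{21}{29}. Taking a = \frac{21}{29}: M21 - M12 = 0, M13 - M31 = 0, M32 - M23 = -\frac{1680}{841}, giving b12 = 0, b13 = 0, b23 = \frac{20}{29}, i.e. R = \frac{21}{29} + \frac{20}{29} \gamma_{23}.
Its \gamma_{23} coefficient is already positive.
Answer: \frac{21}{29} + \frac{20}{29} \gamma_{23}. Note: both R and -R realise this M (trace \frac{923}{841}); the covering map identifies them, and the \gamma_{23}-coefficient sign is the tie-breaker.


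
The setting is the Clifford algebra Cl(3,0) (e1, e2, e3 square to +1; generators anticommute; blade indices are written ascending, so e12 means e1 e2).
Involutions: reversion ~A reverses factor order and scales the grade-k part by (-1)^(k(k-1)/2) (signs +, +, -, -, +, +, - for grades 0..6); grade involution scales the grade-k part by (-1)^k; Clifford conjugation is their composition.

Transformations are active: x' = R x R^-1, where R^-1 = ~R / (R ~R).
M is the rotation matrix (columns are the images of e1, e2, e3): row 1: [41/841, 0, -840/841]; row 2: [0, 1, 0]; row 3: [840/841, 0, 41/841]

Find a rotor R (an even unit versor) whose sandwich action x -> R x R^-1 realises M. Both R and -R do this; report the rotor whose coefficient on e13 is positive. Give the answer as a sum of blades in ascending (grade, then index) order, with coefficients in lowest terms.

Method: write R = a + b12*e12 + b13*e13 + b23*e23 with a^2 + b12^2 + b13^2 + b23^2 = 1 (so R^-1 = ~R). Expanding the columns R e_j ~R gives tr M = 4a^2 - 1 and, from the antisymmetric part, M21 - M12 = -4a*b12, M13 - M31 = 4a*b13, M32 - M23 = -4a*b23.
Here tr M = 923/841, so a^2 = (1 + tr M)/4 = 441/841 and a = ±21/29. Taking a = 21/29: M21 - M12 = 0, M13 - M31 = -1680/841, M32 - M23 = 0, giving b12 = 0, b13 = -20/29, b23 = 0, i.e. R = 21/29 - 20/29*e13.
Its e13 coefficient is negative, so report the other preimage -R.
Answer: -21/29 + 20/29*e13. Sheet selection: the two-to-one cover makes ±R indistinguishable at the matrix level (trace 923/841), so uniqueness comes from the required sign on e13.


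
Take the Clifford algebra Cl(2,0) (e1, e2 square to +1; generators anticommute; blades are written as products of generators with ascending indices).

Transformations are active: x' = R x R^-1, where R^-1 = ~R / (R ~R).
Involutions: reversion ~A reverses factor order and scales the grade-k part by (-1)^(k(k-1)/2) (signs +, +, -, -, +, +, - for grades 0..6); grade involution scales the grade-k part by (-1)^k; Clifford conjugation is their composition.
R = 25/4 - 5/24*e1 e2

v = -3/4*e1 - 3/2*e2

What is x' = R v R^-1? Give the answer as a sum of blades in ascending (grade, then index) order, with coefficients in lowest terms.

~R = 25/4 + 5/24*e1 e2, and R ~R = 22525/576, so R^-1 = ~R / (22525/576).
R v = -35/8*e1 - 305/32*e2
Answer: -2337/3604*e1 - 2787/1802*e2


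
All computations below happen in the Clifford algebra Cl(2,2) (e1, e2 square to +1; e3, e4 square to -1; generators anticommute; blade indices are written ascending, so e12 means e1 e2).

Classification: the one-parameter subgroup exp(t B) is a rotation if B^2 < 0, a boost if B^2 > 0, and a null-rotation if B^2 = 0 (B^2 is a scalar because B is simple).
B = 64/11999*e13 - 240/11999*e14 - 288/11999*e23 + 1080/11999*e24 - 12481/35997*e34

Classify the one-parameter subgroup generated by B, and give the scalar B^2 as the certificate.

B^2 term by term: the squares give (64/11999)^2*(e13)^2 + (-240/11999)^2*(e14)^2 + (-288/11999)^2*(e23)^2 + (1080/11999)^2*(e24)^2 + (-12481/35997)^2*(e34)^2 = 4096/143976001*(+1) + 57600/143976001*(+1) + 82944/143976001*(+1) + 1166400/143976001*(+1) + 155775361/1295784009*(-1) = -1/9 (each basis 2-blade squares to minus the product of its generators' squares); cross terms between blades sharing an index anticommute and cancel; the commuting (index-disjoint) pairs give grade-4 terms 2*c*c'*(blade product), which cancel blade by blade — e1234: -138240/143976001 + 138240/143976001 = 0 — confirming B is simple. So B^2 = -1/9.
Answer: rotation, certificate B^2 = -1/9. No conjugation can change B^2 = -1/9; the sign gives the class.


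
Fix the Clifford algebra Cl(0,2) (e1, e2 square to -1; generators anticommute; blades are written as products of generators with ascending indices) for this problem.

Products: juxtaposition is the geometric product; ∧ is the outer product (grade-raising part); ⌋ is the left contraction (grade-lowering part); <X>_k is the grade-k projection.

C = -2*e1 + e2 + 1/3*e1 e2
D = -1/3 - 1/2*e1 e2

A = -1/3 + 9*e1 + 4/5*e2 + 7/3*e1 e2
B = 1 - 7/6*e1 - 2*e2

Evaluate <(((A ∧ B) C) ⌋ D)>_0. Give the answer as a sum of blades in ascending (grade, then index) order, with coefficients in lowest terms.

step 1: -1/3 + 169/18*e1 + 22/15*e2 - 221/15*e1 e2
step 2: 200/9 + 143/9*e1 + 7021/270*e2 + 1099/90*e1 e2
step 3: -703/540 - 7021/540*e1 + 143/18*e2 - 100/9*e1 e2
step 4: -703/540
Answer: -703/540


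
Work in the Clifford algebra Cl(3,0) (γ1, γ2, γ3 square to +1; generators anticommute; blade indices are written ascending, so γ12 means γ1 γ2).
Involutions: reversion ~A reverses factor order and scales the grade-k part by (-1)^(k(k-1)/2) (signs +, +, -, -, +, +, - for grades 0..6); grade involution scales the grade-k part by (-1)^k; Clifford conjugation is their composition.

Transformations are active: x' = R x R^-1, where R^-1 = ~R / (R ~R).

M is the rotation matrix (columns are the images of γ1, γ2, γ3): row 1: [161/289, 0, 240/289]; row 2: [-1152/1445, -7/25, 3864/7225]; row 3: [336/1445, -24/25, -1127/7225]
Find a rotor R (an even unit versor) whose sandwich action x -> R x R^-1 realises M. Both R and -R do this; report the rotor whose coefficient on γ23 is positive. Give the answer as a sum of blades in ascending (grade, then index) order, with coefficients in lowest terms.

Method: write R = a + b12*γ12 + b13*γ13 + b23*γ23 with a^2 + b12^2 + b13^2 + b23^2 = 1 (so R^-1 = ~R). Expanding the columns R e_j ~R gives tr M = 4a^2 - 1 and, from the antisymmetric part, M21 - M12 = -4a*b12, M13 - M31 = 4a*b13, M32 - M23 = -4a*b23.
Here tr M = 35/289, so a^2 = (1 + tr M)/4 = 81/289 and a = ±9/17. Taking a = 9/17: M21 - M12 = -1152/1445, M13 - M31 = 864/1445, M32 - M23 = -432/289, giving b12 = 32/85, b13 = 24/85, b23 = 12/17, i.e. R = 9/17 + 32/85*γ12 + 24/85*γ13 + 12/17*γ23.
Its γ23 coefficient is already positive.
Answer: 9/17 + 32/85*γ12 + 24/85*γ13 + 12/17*γ23. Why the constraint matters: R and -R act identically through the sandwich — M has trace 35/289 either way — so only the sign condition on γ23 picks one of the two preimages.


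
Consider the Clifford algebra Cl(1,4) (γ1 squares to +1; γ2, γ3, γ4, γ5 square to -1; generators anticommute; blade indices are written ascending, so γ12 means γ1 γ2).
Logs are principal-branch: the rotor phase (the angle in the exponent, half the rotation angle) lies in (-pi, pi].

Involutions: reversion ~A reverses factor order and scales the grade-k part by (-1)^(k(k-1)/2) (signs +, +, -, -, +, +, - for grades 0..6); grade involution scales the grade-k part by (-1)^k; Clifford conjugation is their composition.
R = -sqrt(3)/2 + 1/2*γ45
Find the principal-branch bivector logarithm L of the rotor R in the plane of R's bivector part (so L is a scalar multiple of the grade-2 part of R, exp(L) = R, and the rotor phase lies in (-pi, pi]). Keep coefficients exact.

The scalar part of R is -sqrt(3)/2, which fixes the principal-branch rotor phase; the unit plane is then the bivector part divided by the sine of that phase, and L is that plane scaled by the phase.
Concretely: cos(phase) = -sqrt(3)/2 gives phase = ±5*pi/6, and since phase/sin(phase) is even the sign is immaterial: L = (phase/sin(phase)) * <R>_2 = (5*pi/3) * <R>_2.
Answer: 5*pi/6*γ45


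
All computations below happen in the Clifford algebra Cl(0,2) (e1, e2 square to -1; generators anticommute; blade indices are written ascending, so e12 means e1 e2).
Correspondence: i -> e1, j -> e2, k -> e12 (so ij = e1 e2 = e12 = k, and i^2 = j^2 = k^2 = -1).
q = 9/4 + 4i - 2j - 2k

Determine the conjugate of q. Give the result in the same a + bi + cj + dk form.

In blades: q = 9/4 + 4*e1 - 2*e2 - 2*e12.
Conjugation here is Clifford conjugation: the scalar is fixed and the grade-1 and grade-2 blades all flip sign, giving 9/4 - 4*e1 + 2*e2 + 2*e12; translating back:
Answer: 9/4 - 4i + 2j + 2k


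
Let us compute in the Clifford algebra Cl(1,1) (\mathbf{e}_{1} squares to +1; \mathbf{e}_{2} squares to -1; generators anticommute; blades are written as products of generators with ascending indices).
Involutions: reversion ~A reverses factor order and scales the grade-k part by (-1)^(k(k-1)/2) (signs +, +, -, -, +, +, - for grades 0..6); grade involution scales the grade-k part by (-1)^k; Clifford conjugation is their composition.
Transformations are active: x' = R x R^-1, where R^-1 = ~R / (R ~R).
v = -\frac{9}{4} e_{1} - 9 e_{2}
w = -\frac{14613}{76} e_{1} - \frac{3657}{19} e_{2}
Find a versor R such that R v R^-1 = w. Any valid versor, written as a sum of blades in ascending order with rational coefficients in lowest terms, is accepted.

Equal squares first: v^2 = w^2 = -\frac{1215}{16}. Then v + w = -\frac{3696}{19} e_{1} - \frac{3828}{19} e_{2} is a versor taking v to w, provided it is invertible.
Answer: -\frac{3696}{19} e_{1} - \frac{3828}{19} e_{2}


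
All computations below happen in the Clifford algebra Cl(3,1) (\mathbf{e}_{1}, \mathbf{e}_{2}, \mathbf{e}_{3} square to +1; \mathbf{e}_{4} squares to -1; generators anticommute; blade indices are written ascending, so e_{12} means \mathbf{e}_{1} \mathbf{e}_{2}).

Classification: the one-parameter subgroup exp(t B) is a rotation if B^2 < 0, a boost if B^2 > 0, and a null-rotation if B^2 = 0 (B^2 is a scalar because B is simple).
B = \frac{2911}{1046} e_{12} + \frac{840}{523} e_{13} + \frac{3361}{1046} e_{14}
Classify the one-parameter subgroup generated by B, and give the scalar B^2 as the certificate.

B^2 term by term: the squares give (\frac{2911}{1046})^2*(e_{12})^2 + (\frac{840}{523})^2*(e_{13})^2 + (\frac{3361}{1046})^2*(e_{14})^2 = \frac{8473921}{1094116}*(-1) + \frac{705600}{273529}*(-1) + \frac{11296321}{1094116}*(+1) = 0 (each basis 2-blade squares to minus the product of its generators' squares); cross terms between blades sharing an index anticommute and cancel. So B^2 = 0.
Answer: null-rotation, certificate B^2 = 0. Note: conjugating B changes its blade decomposition but never the scalar B^2 = 0, whose sign settles the classification.


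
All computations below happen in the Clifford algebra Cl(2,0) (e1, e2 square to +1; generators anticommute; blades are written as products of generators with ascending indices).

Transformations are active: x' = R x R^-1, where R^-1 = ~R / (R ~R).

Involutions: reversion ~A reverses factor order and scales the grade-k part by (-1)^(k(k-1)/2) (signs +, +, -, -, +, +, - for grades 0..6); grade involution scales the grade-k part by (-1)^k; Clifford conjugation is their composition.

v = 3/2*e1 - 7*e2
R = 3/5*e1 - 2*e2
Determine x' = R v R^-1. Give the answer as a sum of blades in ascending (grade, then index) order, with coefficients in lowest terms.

~R = 3/5*e1 - 2*e2, and R ~R = 109/25, so R^-1 = ~R / (109/25).
R v = 149/10 - 6/5*e1 e2
Answer: 567/218*e1 - 727/109*e2


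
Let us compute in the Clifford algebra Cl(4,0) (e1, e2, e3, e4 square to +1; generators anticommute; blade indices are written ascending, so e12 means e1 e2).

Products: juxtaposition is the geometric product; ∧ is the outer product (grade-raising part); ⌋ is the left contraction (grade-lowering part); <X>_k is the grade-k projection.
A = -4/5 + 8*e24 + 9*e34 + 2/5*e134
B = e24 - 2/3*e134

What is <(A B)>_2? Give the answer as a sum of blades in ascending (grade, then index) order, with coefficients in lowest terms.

step 1: -116/15 + 6*e1 + 9*e23 - 4/5*e24 + 86/15*e123 + 8/15*e134
step 2: 9*e23 - 4/5*e24
Answer: 9*e23 - 4/5*e24


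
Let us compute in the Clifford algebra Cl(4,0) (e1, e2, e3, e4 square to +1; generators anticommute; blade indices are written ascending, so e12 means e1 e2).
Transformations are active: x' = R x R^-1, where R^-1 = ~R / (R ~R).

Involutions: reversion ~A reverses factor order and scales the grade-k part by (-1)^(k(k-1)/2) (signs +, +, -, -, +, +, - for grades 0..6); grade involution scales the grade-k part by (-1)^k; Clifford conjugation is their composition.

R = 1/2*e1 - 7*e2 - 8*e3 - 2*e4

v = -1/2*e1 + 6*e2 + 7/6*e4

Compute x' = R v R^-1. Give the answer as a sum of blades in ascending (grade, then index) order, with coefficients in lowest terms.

~R = 1/2*e1 - 7*e2 - 8*e3 - 2*e4, and R ~R = 469/4, so R^-1 = ~R / (469/4).
R v = -535/12 - 1/2*e12 - 4*e13 - 5/12*e14 + 48*e23 + 23/6*e24 - 28/3*e34
Answer: 337/2814*e1 - 136/201*e2 + 8560/1407*e3 + 997/2814*e4


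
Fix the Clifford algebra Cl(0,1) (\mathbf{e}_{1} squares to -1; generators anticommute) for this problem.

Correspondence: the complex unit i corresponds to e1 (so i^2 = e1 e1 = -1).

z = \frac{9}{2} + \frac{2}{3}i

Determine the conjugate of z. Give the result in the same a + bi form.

In blades: z = \frac{9}{2} + \frac{2}{3} e_{1}.
Conjugation here is Clifford conjugation: the scalar is fixed and the grade-1 and grade-2 blades all flip sign, giving \frac{9}{2} - \frac{2}{3} e_{1}; translating back:
Answer: \frac{9}{2} - \frac{2}{3}i


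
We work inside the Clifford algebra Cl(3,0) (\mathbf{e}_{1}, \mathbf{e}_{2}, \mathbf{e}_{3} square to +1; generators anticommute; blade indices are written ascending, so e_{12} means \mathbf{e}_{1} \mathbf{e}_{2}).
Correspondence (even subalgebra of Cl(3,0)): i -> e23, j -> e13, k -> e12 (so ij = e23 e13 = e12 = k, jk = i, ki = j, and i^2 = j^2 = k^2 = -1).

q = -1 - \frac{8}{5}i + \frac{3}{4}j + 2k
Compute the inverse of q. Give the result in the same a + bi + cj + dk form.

In blades: q = -1 + 2 e_{12} + \frac{3}{4} e_{13} - \frac{8}{5} e_{23}.
With qbar = -1 - 2 e_{12} - \frac{3}{4} e_{13} + \frac{8}{5} e_{23} (scalar fixed, mapped units negated), q qbar = \frac{3249}{400} (the sum of squared coefficients), so q^-1 = qbar / (\frac{3249}{400}) = -\frac{400}{3249} - \frac{800}{3249} e_{12} - \frac{100}{1083} e_{13} + \frac{640}{3249} e_{23}; translating back:
Answer: -\frac{400}{3249} + \frac{640}{3249}i - \frac{100}{1083}j - \frac{800}{3249}k


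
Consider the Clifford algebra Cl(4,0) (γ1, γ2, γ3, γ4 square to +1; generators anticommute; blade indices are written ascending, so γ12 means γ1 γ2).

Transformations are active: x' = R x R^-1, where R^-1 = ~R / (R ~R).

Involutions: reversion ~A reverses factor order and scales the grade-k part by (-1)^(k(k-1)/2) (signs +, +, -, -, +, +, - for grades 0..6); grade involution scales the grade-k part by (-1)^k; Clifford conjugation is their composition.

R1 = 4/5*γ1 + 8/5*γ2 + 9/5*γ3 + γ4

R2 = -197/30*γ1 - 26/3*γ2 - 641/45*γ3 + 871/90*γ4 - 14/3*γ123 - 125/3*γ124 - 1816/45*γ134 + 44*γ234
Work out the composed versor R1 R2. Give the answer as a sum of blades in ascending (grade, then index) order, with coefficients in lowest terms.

Distribute over the terms of R1 (each basis-blade product reordered to ascending indices, repeated generators contracted through their squares):
(4/5*γ1) R2 = -394/75 - 104/15*γ12 - 2564/225*γ13 + 1742/225*γ14 - 56/15*γ23 - 100/3*γ24 - 7264/225*γ34 + 176/5*γ1234
(8/5*γ2) R2 = -208/15 + 788/75*γ12 + 112/15*γ13 + 200/3*γ14 - 5128/225*γ23 + 3484/225*γ24 + 352/5*γ34 + 14528/225*γ1234
(9/5*γ3) R2 = -641/25 - 42/5*γ12 + 591/50*γ13 + 1816/25*γ14 + 78/5*γ23 - 396/5*γ24 + 871/50*γ34 - 75*γ1234
(γ4) R2 = 871/90 - 125/3*γ12 - 1816/45*γ13 + 197/30*γ14 + 44*γ23 + 26/3*γ24 + 641/45*γ34 + 14/3*γ1234
Summing the partial products and collecting blades:
Answer: -15787/450 - 3487/75*γ12 - 14609/450*γ13 + 69127/450*γ14 + 7442/225*γ23 - 19886/225*γ24 + 3489/50*γ34 + 6623/225*γ1234


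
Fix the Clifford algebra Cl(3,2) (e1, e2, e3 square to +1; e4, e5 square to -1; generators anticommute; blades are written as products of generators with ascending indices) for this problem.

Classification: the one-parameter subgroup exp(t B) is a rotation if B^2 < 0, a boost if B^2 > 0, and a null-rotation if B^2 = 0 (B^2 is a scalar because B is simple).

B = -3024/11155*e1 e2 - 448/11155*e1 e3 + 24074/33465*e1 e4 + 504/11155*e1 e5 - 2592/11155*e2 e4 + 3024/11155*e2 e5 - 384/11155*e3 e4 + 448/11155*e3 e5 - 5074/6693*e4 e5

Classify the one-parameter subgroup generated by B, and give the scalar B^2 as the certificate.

B^2 term by term: the squares give (-3024/11155)^2*(e1 e2)^2 + (-448/11155)^2*(e1 e3)^2 + (24074/33465)^2*(e1 e4)^2 + (504/11155)^2*(e1 e5)^2 + (-2592/11155)^2*(e2 e4)^2 + (3024/11155)^2*(e2 e5)^2 + (-384/11155)^2*(e3 e4)^2 + (448/11155)^2*(e3 e5)^2 + (-5074/6693)^2*(e4 e5)^2 = 9144576/124434025*(-1) + 200704/124434025*(-1) + 579557476/1119906225*(+1) + 254016/124434025*(+1) + 6718464/124434025*(+1) + 9144576/124434025*(+1) + 147456/124434025*(+1) + 200704/124434025*(+1) + 25745476/44796249*(-1) = 0 (each basis 2-blade squares to minus the product of its generators' squares); cross terms between blades sharing an index anticommute and cancel; the commuting (index-disjoint) pairs give grade-4 terms 2*c*c'*(blade product), which cancel blade by blade — e1 e2 e3 e4: 2322432/124434025 - 2322432/124434025 = 0; e1 e2 e3 e5: -2709504/124434025 + 2709504/124434025 = 0; e1 e2 e4 e5: 10229184/24886805 - 48533184/124434025 - 2612736/124434025 = 0; e1 e3 e4 e5: 4546304/74660415 - 21570304/373302075 - 387072/124434025 = 0; e2 e3 e4 e5: 2322432/124434025 - 2322432/124434025 = 0 — confirming B is simple. So B^2 = 0.
Answer: null-rotation, certificate B^2 = 0. Because 0 is invariant under every versor sandwich, the classification follows from its sign alone.


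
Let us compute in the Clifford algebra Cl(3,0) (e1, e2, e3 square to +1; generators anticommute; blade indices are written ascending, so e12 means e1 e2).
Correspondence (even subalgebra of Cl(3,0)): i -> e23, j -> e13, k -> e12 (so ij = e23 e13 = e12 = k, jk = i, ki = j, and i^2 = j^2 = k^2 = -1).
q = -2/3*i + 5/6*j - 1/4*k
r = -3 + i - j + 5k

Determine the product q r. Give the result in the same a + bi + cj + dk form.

In blades: q = -1/4*e12 + 5/6*e13 - 2/3*e23, r = -3 + 5*e12 - e13 + e23.
Distribute q over r term by term (generator squares from the signature, products reordered to ascending indices): (-1/4*e12)*r = 5/4 + 3/4*e12 - 1/4*e13 - 1/4*e23; (5/6*e13)*r = 5/6 - 5/6*e12 - 5/2*e13 + 25/6*e23; (-2/3*e23)*r = 2/3 + 2/3*e12 + 10/3*e13 + 2*e23.
Sum: 11/4 + 7/12*e12 + 7/12*e13 + 71/12*e23; translating back through the correspondence:
Answer: 11/4 + 71/12*i + 7/12*j + 7/12*k


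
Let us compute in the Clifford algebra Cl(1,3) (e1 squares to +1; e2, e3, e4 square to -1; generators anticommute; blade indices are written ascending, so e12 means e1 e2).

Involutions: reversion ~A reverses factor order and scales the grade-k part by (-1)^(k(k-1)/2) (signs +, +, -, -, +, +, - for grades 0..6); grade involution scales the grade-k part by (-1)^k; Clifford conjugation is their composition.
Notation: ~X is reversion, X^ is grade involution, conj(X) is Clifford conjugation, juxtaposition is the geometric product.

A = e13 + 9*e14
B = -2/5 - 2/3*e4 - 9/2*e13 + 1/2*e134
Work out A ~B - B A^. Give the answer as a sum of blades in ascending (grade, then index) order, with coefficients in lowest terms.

first term: 9/2 + 6*e1 + 9/2*e3 - 1/2*e4 - 2/5*e13 - 18/5*e14 + 81/2*e34 - 2/3*e134
second term: -9/2 - 6*e1 - 9/2*e3 + 1/2*e4 - 2/5*e13 - 18/5*e14 + 81/2*e34 - 2/3*e134
Answer: 9 + 12*e1 + 9*e3 - e4


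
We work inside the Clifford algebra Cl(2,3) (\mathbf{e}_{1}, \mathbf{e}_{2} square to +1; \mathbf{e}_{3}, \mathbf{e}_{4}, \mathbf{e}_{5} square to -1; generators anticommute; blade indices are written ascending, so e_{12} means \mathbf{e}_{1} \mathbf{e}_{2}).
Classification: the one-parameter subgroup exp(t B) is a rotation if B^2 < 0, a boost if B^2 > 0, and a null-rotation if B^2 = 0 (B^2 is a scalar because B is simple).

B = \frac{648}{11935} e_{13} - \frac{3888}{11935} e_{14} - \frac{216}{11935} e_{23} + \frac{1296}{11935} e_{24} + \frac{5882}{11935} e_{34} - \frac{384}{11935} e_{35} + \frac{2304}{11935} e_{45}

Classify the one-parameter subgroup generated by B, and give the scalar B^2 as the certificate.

B^2 term by term: the squares give (\frac{648}{11935})^2*(e_{13})^2 + (-\frac{3888}{11935})^2*(e_{14})^2 + (-\frac{216}{11935})^2*(e_{23})^2 + (\frac{1296}{11935})^2*(e_{24})^2 + (\frac{5882}{11935})^2*(e_{34})^2 + (-\frac{384}{11935})^2*(e_{35})^2 + (\frac{2304}{11935})^2*(e_{45})^2 = \frac{419904}{142444225}*(+1) + \frac{15116544}{142444225}*(+1) + \frac{46656}{142444225}*(+1) + \frac{1679616}{142444225}*(+1) + \frac{34597924}{142444225}*(-1) + \frac{147456}{142444225}*(-1) + \frac{5308416}{142444225}*(-1) = -\frac{4}{25} (each basis 2-blade squares to minus the product of its generators' squares); cross terms between blades sharing an index anticommute and cancel; the commuting (index-disjoint) pairs give grade-4 terms 2*c*c'*(blade product), which cancel blade by blade — e_{1234}: -\frac{1679616}{142444225} + \frac{1679616}{142444225} = 0; e_{1345}: \frac{2985984}{142444225} - \frac{2985984}{142444225} = 0; e_{2345}: -\frac{995328}{142444225} + \frac{995328}{142444225} = 0 — confirming B is simple. So B^2 = -\frac{4}{25}.
Answer: rotation, certificate B^2 = -\frac{4}{25}. No conjugation can change B^2 = -\frac{4}{25}; the sign gives the class.


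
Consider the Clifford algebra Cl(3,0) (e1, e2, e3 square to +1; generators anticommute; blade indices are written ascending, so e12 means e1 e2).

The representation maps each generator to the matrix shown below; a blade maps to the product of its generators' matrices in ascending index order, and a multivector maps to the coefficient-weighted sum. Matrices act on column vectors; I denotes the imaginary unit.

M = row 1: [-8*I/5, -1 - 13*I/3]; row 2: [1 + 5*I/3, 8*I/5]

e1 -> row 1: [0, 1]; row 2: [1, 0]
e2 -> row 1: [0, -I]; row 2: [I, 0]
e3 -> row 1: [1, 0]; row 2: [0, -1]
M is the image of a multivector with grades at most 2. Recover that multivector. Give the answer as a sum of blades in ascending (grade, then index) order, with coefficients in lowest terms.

Method: 1, rho(e1), rho(e2), rho(e3) form a trace-orthogonal basis of the 2x2 complex matrices (tr(X Y) = 2 if X = Y, else 0), so M = m0*1 + m1*rho(e1) + m2*rho(e2) + m3*rho(e3) with m0 = tr(M)/2 = 0, m1 = tr(M rho(e1))/2 = -4*I/3, m2 = tr(M rho(e2))/2 = 3 - I, m3 = tr(M rho(e3))/2 = -8*I/5.
Multiplying table entries, the bivector images are rho(e12) = I*rho(e3), rho(e13) = -I*rho(e2), rho(e23) = I*rho(e1); with real blade coefficients the real parts of m0..m3 are the coefficients of 1, e1, e2, e3 and the imaginary parts give the bivectors (e23: Im m1, e13: -Im m2, e12: Im m3).
Answer: 3*e2 - 8/5*e12 + e13 - 4/3*e23


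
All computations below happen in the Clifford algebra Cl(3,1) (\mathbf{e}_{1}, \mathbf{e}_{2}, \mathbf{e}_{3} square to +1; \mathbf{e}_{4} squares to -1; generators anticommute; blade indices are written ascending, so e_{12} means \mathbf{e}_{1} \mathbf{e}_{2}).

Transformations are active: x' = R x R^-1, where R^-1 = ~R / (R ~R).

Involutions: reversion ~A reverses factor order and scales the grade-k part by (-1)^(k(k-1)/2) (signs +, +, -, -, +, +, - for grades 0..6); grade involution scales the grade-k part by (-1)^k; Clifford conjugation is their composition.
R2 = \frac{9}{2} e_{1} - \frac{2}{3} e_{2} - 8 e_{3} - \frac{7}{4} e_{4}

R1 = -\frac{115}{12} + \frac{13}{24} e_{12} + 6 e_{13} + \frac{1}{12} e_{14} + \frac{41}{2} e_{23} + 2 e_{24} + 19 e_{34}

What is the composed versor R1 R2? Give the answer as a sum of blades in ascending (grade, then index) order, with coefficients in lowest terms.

Distribute over the terms of R2 (each basis-blade product reordered to ascending indices, repeated generators contracted through their squares):
R1 (\frac{9}{2} e_{1}) = -\frac{345}{8} e_{1} - \frac{39}{16} e_{2} - 27 e_{3} - \frac{3}{8} e_{4} + \frac{369}{4} e_{123} + 9 e_{124} + \frac{171}{2} e_{134}
R1 (-\frac{2}{3} e_{2}) = -\frac{13}{36} e_{1} + \frac{115}{18} e_{2} + \frac{41}{3} e_{3} + \frac{4}{3} e_{4} + 4 e_{123} + \frac{1}{18} e_{124} - \frac{38}{3} e_{234}
R1 (-8 e_{3}) = -48 e_{1} - 164 e_{2} + \frac{230}{3} e_{3} + 152 e_{4} - \frac{13}{3} e_{123} + \frac{2}{3} e_{134} + 16 e_{234}
R1 (-\frac{7}{4} e_{4}) = \frac{7}{48} e_{1} + \frac{7}{2} e_{2} + \frac{133}{4} e_{3} + \frac{805}{48} e_{4} - \frac{91}{96} e_{124} - \frac{21}{2} e_{134} - \frac{287}{8} e_{234}
Summing the partial products and collecting blades:
Answer: -\frac{13153}{144} e_{1} - \frac{22543}{144} e_{2} + \frac{1159}{12} e_{3} + \frac{8147}{48} e_{4} + \frac{1103}{12} e_{123} + \frac{2335}{288} e_{124} + \frac{227}{3} e_{134} - \frac{781}{24} e_{234}


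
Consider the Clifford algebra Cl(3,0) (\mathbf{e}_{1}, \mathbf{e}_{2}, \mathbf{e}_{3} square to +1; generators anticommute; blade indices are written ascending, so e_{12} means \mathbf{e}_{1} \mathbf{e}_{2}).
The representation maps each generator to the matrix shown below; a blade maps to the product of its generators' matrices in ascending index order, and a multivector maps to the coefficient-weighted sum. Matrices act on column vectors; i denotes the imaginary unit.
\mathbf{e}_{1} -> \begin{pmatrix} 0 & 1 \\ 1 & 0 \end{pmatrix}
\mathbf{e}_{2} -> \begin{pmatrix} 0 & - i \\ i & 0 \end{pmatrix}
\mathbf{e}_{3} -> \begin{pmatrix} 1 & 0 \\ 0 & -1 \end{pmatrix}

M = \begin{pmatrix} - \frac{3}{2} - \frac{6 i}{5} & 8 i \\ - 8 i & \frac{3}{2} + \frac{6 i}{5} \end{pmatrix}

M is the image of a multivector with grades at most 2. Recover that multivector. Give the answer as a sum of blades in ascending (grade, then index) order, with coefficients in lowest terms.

Method: 1, rho(e_{1}), rho(e_{2}), rho(e_{3}) form a trace-orthogonal basis of the 2x2 complex matrices (tr(X Y) = 2 if X = Y, else 0), so M = m0*1 + m1*rho(e_{1}) + m2*rho(e_{2}) + m3*rho(e_{3}) with m0 = tr(M)/2 = 0, m1 = tr(M rho(e_{1}))/2 = 0, m2 = tr(M rho(e_{2}))/2 = -8, m3 = tr(M rho(e_{3}))/2 = - \frac{3}{2} - \frac{6 i}{5}.
Multiplying table entries, the bivector images are rho(e_{12}) = i*rho(e_{3}), rho(e_{13}) = -i*rho(e_{2}), rho(e_{23}) = i*rho(e_{1}); with real blade coefficients the real parts of m0..m3 are the coefficients of 1, e_{1}, e_{2}, e_{3} and the imaginary parts give the bivectors (e_{23}: Im m1, e_{13}: -Im m2, e_{12}: Im m3).
Answer: -8 e_{2} - \frac{3}{2} e_{3} - \frac{6}{5} e_{12}


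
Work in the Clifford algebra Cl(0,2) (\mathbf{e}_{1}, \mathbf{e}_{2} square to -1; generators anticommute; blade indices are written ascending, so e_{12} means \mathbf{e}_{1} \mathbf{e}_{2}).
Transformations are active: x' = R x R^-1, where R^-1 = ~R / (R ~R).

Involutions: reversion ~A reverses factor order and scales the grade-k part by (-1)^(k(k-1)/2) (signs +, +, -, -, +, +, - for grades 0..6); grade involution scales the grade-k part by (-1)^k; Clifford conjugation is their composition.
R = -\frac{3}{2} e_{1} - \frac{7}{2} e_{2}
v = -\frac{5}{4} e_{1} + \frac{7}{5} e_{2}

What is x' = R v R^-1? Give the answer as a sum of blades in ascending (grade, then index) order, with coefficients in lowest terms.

~R = -\frac{3}{2} e_{1} - \frac{7}{2} e_{2}, and R ~R = -\frac{29}{2}, so R^-1 = ~R / (-\frac{29}{2}).
R v = \frac{121}{40} - \frac{259}{40} e_{12}
Answer: \frac{272}{145} e_{1} + \frac{7}{116} e_{2}


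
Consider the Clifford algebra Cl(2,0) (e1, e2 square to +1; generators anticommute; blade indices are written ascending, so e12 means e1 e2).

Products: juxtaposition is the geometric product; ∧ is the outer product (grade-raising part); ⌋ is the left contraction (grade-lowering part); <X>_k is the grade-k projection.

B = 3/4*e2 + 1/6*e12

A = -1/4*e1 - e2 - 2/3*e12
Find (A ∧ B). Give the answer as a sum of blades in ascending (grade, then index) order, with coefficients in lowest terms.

step 1: -3/16*e12
Answer: -3/16*e12


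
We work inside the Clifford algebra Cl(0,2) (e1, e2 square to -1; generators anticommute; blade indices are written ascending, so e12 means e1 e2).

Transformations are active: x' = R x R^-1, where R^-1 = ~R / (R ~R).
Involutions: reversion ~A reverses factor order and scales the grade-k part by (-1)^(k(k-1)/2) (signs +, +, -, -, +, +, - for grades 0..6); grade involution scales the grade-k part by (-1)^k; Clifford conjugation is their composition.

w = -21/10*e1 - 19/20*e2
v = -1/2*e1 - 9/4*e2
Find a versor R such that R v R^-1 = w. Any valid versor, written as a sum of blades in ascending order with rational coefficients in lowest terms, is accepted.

Reasoning: v^2 = w^2 = -85/16 since conjugation preserves the quadratic form; R = v + w = -13/5*e1 - 16/5*e2 is then valid when invertible, keeping its own part and reversing (v - w)/2.
Answer: -13/5*e1 - 16/5*e2


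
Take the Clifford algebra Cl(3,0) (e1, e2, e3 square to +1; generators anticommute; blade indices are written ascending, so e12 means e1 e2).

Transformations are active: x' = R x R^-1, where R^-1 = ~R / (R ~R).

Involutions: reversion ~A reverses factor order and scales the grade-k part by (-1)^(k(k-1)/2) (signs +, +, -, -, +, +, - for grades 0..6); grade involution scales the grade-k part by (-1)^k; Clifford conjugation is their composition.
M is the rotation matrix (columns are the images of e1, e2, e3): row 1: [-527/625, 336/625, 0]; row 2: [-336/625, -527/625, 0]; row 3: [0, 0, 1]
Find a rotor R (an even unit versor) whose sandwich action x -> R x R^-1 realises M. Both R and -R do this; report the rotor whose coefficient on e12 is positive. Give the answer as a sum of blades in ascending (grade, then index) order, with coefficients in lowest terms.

Method: write R = a + b12*e12 + b13*e13 + b23*e23 with a^2 + b12^2 + b13^2 + b23^2 = 1 (so R^-1 = ~R). Expanding the columns R e_j ~R gives tr M = 4a^2 - 1 and, from the antisymmetric part, M21 - M12 = -4a*b12, M13 - M31 = 4a*b13, M32 - M23 = -4a*b23.
Here tr M = -429/625, so a^2 = (1 + tr M)/4 = 49/625 and a = ±7/25. Taking a = 7/25: M21 - M12 = -672/625, M13 - M31 = 0, M32 - M23 = 0, giving b12 = 24/25, b13 = 0, b23 = 0, i.e. R = 7/25 + 24/25*e12.
Its e12 coefficient is already positive.
Answer: 7/25 + 24/25*e12. Key observation: the double cover Spin(3) -> SO(3) sends R and -R to the same matrix (trace -429/625 here), so the stated sign of the e12 coefficient is what selects one sheet.


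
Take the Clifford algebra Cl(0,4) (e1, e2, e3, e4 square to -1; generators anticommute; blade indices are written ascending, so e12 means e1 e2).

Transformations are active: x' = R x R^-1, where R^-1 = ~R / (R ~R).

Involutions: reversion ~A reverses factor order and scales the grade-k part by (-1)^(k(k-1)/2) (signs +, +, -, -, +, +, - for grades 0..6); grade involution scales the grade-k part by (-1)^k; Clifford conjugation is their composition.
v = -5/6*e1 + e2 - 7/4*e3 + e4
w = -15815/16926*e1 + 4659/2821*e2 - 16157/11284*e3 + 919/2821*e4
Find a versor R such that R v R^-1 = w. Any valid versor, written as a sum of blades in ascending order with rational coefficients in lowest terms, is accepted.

R = v + w = -14960/8463*e1 + 7480/2821*e2 - 8976/2821*e3 + 3740/2821*e4 works: the equal norms (-829/144) guarantee its sandwich swaps v into w.
Answer: -14960/8463*e1 + 7480/2821*e2 - 8976/2821*e3 + 3740/2821*e4


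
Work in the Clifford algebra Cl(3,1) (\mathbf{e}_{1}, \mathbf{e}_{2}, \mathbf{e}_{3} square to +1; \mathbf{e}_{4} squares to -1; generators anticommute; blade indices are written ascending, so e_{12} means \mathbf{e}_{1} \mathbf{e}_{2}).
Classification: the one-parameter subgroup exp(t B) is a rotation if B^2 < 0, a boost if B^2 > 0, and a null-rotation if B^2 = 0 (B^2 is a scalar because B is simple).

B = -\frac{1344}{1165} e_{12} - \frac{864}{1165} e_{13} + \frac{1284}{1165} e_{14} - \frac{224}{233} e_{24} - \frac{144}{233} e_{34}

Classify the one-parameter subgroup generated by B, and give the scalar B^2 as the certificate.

B^2 term by term: the squares give (-\frac{1344}{1165})^2*(e_{12})^2 + (-\frac{864}{1165})^2*(e_{13})^2 + (\frac{1284}{1165})^2*(e_{14})^2 + (-\frac{224}{233})^2*(e_{24})^2 + (-\frac{144}{233})^2*(e_{34})^2 = \frac{1806336}{1357225}*(-1) + \frac{746496}{1357225}*(-1) + \frac{1648656}{1357225}*(+1) + \frac{50176}{54289}*(+1) + \frac{20736}{54289}*(+1) = \frac{16}{25} (each basis 2-blade squares to minus the product of its generators' squares); cross terms between blades sharing an index anticommute and cancel; the commuting (index-disjoint) pairs give grade-4 terms 2*c*c'*(blade product), which cancel blade by blade — e_{1234}: \frac{387072}{271445} - \frac{387072}{271445} = 0 — confirming B is simple. So B^2 = \frac{16}{25}.
Answer: boost, certificate B^2 = \frac{16}{25}. Note: conjugating B changes its blade decomposition but never the scalar B^2 = \frac{16}{25}, whose sign settles the classification.


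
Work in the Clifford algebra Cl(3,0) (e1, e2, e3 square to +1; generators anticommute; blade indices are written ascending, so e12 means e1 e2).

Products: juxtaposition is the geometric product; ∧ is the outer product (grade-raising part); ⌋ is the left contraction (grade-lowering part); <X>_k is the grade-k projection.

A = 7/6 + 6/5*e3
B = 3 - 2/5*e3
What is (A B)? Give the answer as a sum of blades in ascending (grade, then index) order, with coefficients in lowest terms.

step 1: 151/50 + 47/15*e3
Answer: 151/50 + 47/15*e3


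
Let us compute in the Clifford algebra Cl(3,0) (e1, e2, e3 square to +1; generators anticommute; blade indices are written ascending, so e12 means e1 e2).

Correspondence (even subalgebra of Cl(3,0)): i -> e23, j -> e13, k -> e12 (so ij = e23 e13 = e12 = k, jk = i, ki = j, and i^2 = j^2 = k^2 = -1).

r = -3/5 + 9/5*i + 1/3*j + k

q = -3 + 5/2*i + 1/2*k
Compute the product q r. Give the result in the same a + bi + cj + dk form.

In blades: q = -3 + 1/2*e12 + 5/2*e23, r = -3/5 + e12 + 1/3*e13 + 9/5*e23.
Distribute q over r term by term (generator squares from the signature, products reordered to ascending indices): (-3)*r = 9/5 - 3*e12 - e13 - 27/5*e23; (1/2*e12)*r = -1/2 - 3/10*e12 + 9/10*e13 - 1/6*e23; (5/2*e23)*r = -9/2 + 5/6*e12 - 5/2*e13 - 3/2*e23.
Sum: -16/5 - 37/15*e12 - 13/5*e13 - 106/15*e23; translating back through the correspondence:
Answer: -16/5 - 106/15*i - 13/5*j - 37/15*k
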